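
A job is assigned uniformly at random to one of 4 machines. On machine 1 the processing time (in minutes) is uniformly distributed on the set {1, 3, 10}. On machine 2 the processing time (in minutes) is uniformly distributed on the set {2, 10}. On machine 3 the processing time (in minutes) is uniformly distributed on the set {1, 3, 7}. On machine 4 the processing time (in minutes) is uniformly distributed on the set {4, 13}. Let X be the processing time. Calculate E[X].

137/24

E[X | machine 1] = (1+3+10)/3 = 14/3.
E[X | machine 2] = (2+10)/2 = 6.
E[X | machine 3] = (1+3+7)/3 = 11/3.
E[X | machine 4] = (4+13)/2 = 17/2.
E[X] = (1/4)·(14/3) + (1/4)·(6) + (1/4)·(11/3) + (1/4)·(17/2) = 137/24.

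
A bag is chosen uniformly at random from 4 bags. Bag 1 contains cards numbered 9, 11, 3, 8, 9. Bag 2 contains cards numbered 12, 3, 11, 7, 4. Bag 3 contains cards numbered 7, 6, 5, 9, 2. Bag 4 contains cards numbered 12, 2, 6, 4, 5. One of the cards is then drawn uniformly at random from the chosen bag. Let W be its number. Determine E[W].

E[W | bag 1] = (9+11+3+8+9)/5 = 8.
E[W | bag 2] = (12+3+11+7+4)/5 = 37/5.
E[W | bag 3] = (7+6+5+9+2)/5 = 29/5.
E[W | bag 4] = (12+2+6+4+5)/5 = 29/5.
By the law of total expectation,
E[W] = (1/4)·(8) + (1/4)·(37/5) + (1/4)·(29/5) + (1/4)·(29/5) = 27/4.

27/4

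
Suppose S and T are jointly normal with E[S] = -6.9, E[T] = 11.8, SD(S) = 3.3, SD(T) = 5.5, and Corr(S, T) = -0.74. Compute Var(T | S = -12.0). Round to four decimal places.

The conditional variance in a bivariate normal is σ_T²(1 − ρ²), independent of x.
Var(T | S=-12.0) = (5.5)²·(1 − (-0.74)²) = 30.25·0.4524 = 13.6851.

13.6851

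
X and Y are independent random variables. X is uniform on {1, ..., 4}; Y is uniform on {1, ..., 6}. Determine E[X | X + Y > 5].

P(X + Y > 5) = 7/12.
Summing X·P(x,y) over outcomes with X + Y > 5 gives 5/3.
E[X | X + Y > 5] = (5/3) / (7/12) = 20/7.

20/7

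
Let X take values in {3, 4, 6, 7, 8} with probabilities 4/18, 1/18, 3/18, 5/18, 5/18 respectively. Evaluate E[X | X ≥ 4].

P(X ≥ 4) = 7/9.
Σ over the event: 4·1/18 + 6·1/6 + 7·5/18 + 8·5/18 = 97/18.
E[X | X ≥ 4] = (97/18) / (7/9) = 97/14.

97/14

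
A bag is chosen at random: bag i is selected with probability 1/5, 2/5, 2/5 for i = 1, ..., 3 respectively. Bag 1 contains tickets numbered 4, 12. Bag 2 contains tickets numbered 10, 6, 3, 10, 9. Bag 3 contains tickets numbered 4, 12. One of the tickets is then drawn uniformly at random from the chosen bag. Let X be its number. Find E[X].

E[X | bag 1] = (4+12)/2 = 8.
E[X | bag 2] = (10+6+3+10+9)/5 = 38/5.
E[X | bag 3] = (4+12)/2 = 8.
By the law of total expectation,
E[X] = (1/5)·(8) + (2/5)·(38/5) + (2/5)·(8) = 196/25.

196/25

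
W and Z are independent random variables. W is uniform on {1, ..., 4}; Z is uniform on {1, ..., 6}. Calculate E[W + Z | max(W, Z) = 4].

44/7

P(max(W, Z) = 4) = 7/24.
Summing (W+Z)·P(x,y) over outcomes with max(W, Z) = 4 gives 11/6.
E[W + Z | max(W, Z) = 4] = (11/6) / (7/24) = 44/7.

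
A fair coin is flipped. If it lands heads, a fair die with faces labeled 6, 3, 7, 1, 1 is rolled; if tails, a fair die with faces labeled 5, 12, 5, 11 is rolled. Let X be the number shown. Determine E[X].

E[X | heads] = (6+3+7+1+1)/5 = 18/5.
E[X | tails] = (5+12+5+11)/4 = 33/4.
E[X] = (1/2)·(18/5) + (1/2)·(33/4) = 237/40.

237/40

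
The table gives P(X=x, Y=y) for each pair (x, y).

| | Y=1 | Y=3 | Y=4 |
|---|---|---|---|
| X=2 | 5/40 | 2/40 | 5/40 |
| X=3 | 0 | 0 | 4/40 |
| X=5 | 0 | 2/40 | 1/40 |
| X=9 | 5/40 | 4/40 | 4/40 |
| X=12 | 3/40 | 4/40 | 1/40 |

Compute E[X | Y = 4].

P(Y = 4) = 3/8.
Summing X·P(X=x,Y=y) over the conditioning event gives 15/8.
E[X | Y = 4] = (15/8) / (3/8) = 5.

5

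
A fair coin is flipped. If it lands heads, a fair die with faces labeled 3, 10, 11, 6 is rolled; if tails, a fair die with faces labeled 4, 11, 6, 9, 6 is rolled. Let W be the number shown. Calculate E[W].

147/20

E[W | heads] = (3+10+11+6)/4 = 15/2.
E[W | tails] = (4+11+6+9+6)/5 = 36/5.
E[W] = (1/2)·(15/2) + (1/2)·(36/5) = 147/20.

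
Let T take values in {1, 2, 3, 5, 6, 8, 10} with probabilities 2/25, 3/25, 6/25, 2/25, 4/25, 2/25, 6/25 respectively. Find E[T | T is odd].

3

P(T is odd) = 2/5.
Σ over the event: 1·2/25 + 3·6/25 + 5·2/25 = 6/5.
E[T | T is odd] = (6/5) / (2/5) = 3.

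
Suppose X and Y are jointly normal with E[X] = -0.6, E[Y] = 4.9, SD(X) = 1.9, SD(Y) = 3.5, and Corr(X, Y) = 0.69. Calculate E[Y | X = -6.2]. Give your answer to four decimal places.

-2.2179

E[Y | X=x] = μ_Y + ρ(σ_Y/σ_X)(x − μ_X) for jointly normal variables.
E[Y | X=-6.2] = 4.9 + (0.69)·(3.5/1.9)·(-6.2 − (-0.6)) = 4.9 + (1.27105)·(-5.6) = -2.2179.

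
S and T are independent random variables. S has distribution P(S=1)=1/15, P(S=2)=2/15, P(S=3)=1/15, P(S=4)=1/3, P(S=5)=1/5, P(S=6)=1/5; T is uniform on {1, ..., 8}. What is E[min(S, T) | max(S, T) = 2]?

7/5

P(max(S, T) = 2) = 1/24.
Summing min(S,T)·P(x,y) over outcomes with max(S, T) = 2 gives 7/120.
E[min(S, T) | max(S, T) = 2] = (7/120) / (1/24) = 7/5.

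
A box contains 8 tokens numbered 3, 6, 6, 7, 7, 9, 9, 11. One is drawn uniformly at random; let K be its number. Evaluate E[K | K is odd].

P(K is odd) = 3/4.
Σ over the event: 3·1/8 + 7·1/4 + 9·1/4 + 11·1/8 = 23/4.
E[K | K is odd] = (23/4) / (3/4) = 23/3.

23/3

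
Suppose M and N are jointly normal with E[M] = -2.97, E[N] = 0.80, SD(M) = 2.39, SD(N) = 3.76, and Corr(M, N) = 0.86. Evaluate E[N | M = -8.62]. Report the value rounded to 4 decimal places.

-6.8443

E[N | M=x] = μ_N + ρ(σ_N/σ_M)(x − μ_M) for jointly normal variables.
E[N | M=-8.62] = 0.80 + (0.86)·(3.76/2.39)·(-8.62 − (-2.97)) = 0.80 + (1.35297)·(-5.65) = -6.8443.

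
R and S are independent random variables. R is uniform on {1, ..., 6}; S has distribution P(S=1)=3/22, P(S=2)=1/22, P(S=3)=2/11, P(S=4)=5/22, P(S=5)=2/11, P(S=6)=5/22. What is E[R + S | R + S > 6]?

767/87

P(R + S > 6) = 29/44.
Summing (R+S)·P(x,y) over outcomes with R + S > 6 gives 767/132.
E[R + S | R + S > 6] = (767/132) / (29/44) = 767/87.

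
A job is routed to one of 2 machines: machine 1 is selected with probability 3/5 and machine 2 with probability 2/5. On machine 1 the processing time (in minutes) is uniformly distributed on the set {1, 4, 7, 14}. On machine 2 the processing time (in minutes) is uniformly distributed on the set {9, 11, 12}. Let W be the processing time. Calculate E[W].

E[W | machine 1] = (1+4+7+14)/4 = 13/2.
E[W | machine 2] = (9+11+12)/3 = 32/3.
By the law of total expectation,
E[W] = (3/5)·(13/2) + (2/5)·(32/3) = 49/6.

49/6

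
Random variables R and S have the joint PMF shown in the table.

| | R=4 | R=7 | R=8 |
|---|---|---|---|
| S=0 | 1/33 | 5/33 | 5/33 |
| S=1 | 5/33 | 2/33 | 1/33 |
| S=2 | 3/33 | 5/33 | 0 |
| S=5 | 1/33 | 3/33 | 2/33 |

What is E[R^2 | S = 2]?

293/8

P(S = 2) = 8/33.
Σ R^2·P over the event = 16·(3/33) + 49·(5/33) = 293/33.
E[R^2 | S = 2] = (293/33) / (8/33) = 293/8.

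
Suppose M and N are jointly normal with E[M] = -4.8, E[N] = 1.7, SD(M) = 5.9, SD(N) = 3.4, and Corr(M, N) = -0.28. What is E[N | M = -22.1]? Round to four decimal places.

4.4915

The regression of N on M has slope ρ·σ_N/σ_M and passes through (μ_M, μ_N).
E[N | M=-22.1] = 1.7 + (-0.28)·(3.4/5.9)·(-22.1 − (-4.8)) = 1.7 + (-0.16136)·(-17.3) = 4.4915.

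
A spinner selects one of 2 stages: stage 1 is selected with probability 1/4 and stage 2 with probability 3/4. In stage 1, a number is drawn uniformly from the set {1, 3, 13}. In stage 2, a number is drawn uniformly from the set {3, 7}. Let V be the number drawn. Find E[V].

E[V | stage 1] = (1+3+13)/3 = 17/3.
E[V | stage 2] = (3+7)/2 = 5.
By the law of total expectation,
E[V] = (1/4)·(17/3) + (3/4)·(5) = 31/6.

31/6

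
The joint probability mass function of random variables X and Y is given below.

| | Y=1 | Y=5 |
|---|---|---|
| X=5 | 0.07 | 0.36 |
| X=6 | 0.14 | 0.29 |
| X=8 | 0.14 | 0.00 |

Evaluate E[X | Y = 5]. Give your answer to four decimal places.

5.4462

P(Y = 5) = 0.65.
Σ X·P over the event = 5·(0.36) + 6·(0.29) = 3.54.
E[X | Y = 5] = (3.54) / (0.65) = 5.4462.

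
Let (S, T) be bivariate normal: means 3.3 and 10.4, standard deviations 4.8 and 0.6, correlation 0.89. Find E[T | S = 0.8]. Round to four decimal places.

10.1219

The regression of T on S has slope ρ·σ_T/σ_S and passes through (μ_S, μ_T).
E[T | S=0.8] = 10.4 + (0.89)·(0.6/4.8)·(0.8 − (3.3)) = 10.4 + (0.11125)·(-2.5) = 10.1219.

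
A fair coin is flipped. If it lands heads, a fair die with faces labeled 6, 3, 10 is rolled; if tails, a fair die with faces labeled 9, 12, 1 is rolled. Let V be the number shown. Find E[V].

41/6

E[V | heads] = (6+3+10)/3 = 19/3.
E[V | tails] = (9+12+1)/3 = 22/3.
E[V] = (1/2)·(19/3) + (1/2)·(22/3) = 41/6.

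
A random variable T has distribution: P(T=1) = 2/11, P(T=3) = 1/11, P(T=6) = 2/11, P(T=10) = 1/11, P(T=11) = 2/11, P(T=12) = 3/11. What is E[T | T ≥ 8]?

34/3

P(T ≥ 8) = 6/11.
Σ over the event: 10·1/11 + 11·2/11 + 12·3/11 = 68/11.
E[T | T ≥ 8] = (68/11) / (6/11) = 34/3.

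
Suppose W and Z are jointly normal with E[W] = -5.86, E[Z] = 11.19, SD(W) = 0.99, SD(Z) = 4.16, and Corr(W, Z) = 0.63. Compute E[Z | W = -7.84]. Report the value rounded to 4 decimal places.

5.9484

For a bivariate normal, E[Z | W=x] = μ_Z + ρ·(σ_Z/σ_W)·(x − μ_W).
E[Z | W=-7.84] = 11.19 + (0.63)·(4.16/0.99)·(-7.84 − (-5.86)) = 11.19 + (2.64727)·(-1.98) = 5.9484.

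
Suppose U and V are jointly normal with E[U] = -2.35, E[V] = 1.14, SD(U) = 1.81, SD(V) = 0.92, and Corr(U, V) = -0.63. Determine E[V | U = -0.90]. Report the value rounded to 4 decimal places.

0.6757

The regression of V on U has slope ρ·σ_V/σ_U and passes through (μ_U, μ_V).
E[V | U=-0.90] = 1.14 + (-0.63)·(0.92/1.81)·(-0.90 − (-2.35)) = 1.14 + (-0.32022)·(1.45) = 0.6757.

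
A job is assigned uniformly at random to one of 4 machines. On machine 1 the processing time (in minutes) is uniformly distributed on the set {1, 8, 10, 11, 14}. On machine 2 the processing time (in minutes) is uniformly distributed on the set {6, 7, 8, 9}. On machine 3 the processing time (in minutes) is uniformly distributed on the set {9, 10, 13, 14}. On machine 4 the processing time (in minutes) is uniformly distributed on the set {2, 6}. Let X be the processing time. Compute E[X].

159/20

E[X | machine 1] = (1+8+10+11+14)/5 = 44/5.
E[X | machine 2] = (6+7+8+9)/4 = 15/2.
E[X | machine 3] = (9+10+13+14)/4 = 23/2.
E[X | machine 4] = (2+6)/2 = 4.
E[X] = (1/4)·(44/5) + (1/4)·(15/2) + (1/4)·(23/2) + (1/4)·(4) = 159/20.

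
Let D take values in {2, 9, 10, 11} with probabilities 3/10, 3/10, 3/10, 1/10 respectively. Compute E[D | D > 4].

68/7

P(D > 4) = 7/10.
Σ over the event: 9·3/10 + 10·3/10 + 11·1/10 = 34/5.
E[D | D > 4] = (34/5) / (7/10) = 68/7.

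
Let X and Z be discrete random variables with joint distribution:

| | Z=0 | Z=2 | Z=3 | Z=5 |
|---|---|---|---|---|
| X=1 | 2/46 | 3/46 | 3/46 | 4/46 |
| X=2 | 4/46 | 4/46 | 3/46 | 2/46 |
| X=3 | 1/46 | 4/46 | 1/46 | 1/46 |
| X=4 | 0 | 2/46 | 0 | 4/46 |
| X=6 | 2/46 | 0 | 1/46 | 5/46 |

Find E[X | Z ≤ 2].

P(Z ≤ 2) = 11/23.
Σ X·P over the event = 1·(2/46) + 1·(3/46) + 2·(4/46) + 2·(4/46) + 3·(1/46) + 3·(4/46) + 4·(2/46) + 6·(2/46) = 28/23.
E[X | Z ≤ 2] = (28/23) / (11/23) = 28/11.

28/11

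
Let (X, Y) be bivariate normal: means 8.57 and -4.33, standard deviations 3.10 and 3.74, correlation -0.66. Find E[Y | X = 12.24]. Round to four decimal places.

For a bivariate normal, E[Y | X=x] = μ_Y + ρ·(σ_Y/σ_X)·(x − μ_X).
E[Y | X=12.24] = -4.33 + (-0.66)·(3.74/3.10)·(12.24 − (8.57)) = -4.33 + (-0.79626)·(3.67) = -7.2523.

-7.2523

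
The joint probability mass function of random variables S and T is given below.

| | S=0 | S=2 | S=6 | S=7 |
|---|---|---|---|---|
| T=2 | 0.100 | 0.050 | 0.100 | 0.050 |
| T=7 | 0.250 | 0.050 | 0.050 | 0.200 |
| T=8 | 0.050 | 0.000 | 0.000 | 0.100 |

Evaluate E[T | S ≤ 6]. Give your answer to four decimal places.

5.1538

P(S ≤ 6) = 0.650.
Σ T·P over the event = 2·(0.100) + 7·(0.250) + 8·(0.050) + 2·(0.050) + 7·(0.050) + 2·(0.100) + 7·(0.050) = 3.350.
E[T | S ≤ 6] = (3.350) / (0.650) = 5.1538.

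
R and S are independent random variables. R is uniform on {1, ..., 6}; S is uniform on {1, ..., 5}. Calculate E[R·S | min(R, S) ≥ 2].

14

P(min(R, S) ≥ 2) = 2/3.
Summing RS·P(x,y) over outcomes with min(R, S) ≥ 2 gives 28/3.
E[R·S | min(R, S) ≥ 2] = (28/3) / (2/3) = 14.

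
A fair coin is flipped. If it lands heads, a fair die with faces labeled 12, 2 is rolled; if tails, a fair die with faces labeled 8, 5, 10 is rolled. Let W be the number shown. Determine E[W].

22/3

E[W | heads] = (12+2)/2 = 7.
E[W | tails] = (8+5+10)/3 = 23/3.
By the law of total expectation,
E[W] = (1/2)·(7) + (1/2)·(23/3) = 22/3.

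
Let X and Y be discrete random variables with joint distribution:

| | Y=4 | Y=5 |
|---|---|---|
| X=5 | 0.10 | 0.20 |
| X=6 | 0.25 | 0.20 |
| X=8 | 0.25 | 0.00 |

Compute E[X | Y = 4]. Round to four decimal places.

P(Y = 4) = 0.60.
Summing X·P(X=x,Y=y) over the conditioning event gives 4.00.
E[X | Y = 4] = (4.00) / (0.60) = 6.6667.

6.6667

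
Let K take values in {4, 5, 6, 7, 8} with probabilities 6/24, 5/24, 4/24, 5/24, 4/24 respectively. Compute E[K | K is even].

P(K is even) = 7/12.
Σ over the event: 4·1/4 + 6·1/6 + 8·1/6 = 10/3.
E[K | K is even] = (10/3) / (7/12) = 40/7.

40/7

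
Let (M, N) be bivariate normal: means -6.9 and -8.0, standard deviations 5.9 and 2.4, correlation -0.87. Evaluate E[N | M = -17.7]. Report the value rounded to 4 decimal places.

-4.1779

The regression of N on M has slope ρ·σ_N/σ_M and passes through (μ_M, μ_N).
E[N | M=-17.7] = -8.0 + (-0.87)·(2.4/5.9)·(-17.7 − (-6.9)) = -8.0 + (-0.3539)·(-10.8) = -4.1779.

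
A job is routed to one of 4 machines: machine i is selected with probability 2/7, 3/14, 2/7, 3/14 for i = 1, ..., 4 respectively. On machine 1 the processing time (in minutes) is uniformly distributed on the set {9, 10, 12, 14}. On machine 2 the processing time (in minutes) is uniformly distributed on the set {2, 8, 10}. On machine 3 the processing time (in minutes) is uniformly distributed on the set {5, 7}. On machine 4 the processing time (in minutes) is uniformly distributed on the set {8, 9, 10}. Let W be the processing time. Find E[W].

58/7

E[W | machine 1] = (9+10+12+14)/4 = 45/4.
E[W | machine 2] = (2+8+10)/3 = 20/3.
E[W | machine 3] = (5+7)/2 = 6.
E[W | machine 4] = (8+9+10)/3 = 9.
By the law of total expectation,
E[W] = (2/7)·(45/4) + (3/14)·(20/3) + (2/7)·(6) + (3/14)·(9) = 58/7.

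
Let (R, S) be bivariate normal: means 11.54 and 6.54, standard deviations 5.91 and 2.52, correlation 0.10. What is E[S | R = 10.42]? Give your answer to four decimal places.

The regression of S on R has slope ρ·σ_S/σ_R and passes through (μ_R, μ_S).
E[S | R=10.42] = 6.54 + (0.10)·(2.52/5.91)·(10.42 − (11.54)) = 6.54 + (0.04264)·(-1.12) = 6.4922.

6.4922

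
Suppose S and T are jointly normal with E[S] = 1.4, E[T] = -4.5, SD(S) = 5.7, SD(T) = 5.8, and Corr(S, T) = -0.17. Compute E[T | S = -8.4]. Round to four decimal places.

-2.8048

E[T | S=x] = μ_T + ρ(σ_T/σ_S)(x − μ_S) for jointly normal variables.
E[T | S=-8.4] = -4.5 + (-0.17)·(5.8/5.7)·(-8.4 − (1.4)) = -4.5 + (-0.17298)·(-9.8) = -2.8048.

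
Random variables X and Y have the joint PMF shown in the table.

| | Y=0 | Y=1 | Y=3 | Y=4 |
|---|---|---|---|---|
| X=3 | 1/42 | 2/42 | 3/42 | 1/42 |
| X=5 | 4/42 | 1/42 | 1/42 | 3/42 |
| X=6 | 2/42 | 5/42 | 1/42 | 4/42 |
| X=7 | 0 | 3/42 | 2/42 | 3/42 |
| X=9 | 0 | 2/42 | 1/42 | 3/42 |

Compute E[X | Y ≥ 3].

133/22

P(Y ≥ 3) = 11/21.
Summing X·P(X=x,Y=y) over the conditioning event gives 19/6.
E[X | Y ≥ 3] = (19/6) / (11/21) = 133/22.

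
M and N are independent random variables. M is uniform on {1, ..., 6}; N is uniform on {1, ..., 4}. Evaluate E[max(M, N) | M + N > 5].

67/14

P(M + N > 5) = 7/12.
Summing max(M,N)·P(x,y) over outcomes with M + N > 5 gives 67/24.
E[max(M, N) | M + N > 5] = (67/24) / (7/12) = 67/14.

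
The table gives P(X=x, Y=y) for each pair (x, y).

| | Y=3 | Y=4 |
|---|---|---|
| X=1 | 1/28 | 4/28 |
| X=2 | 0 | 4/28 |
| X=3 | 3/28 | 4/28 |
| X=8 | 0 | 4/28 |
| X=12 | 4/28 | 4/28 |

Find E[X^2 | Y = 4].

P(Y = 4) = 5/7.
Σ X^2·P over the event = 1·(4/28) + 4·(4/28) + 9·(4/28) + 64·(4/28) + 144·(4/28) = 222/7.
E[X^2 | Y = 4] = (222/7) / (5/7) = 222/5.

222/5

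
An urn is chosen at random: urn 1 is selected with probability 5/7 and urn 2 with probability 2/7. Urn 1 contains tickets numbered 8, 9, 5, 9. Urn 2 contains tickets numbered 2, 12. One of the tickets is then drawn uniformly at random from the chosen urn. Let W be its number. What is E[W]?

E[W | urn 1] = (8+9+5+9)/4 = 31/4.
E[W | urn 2] = (2+12)/2 = 7.
E[W] = (5/7)·(31/4) + (2/7)·(7) = 211/28.

211/28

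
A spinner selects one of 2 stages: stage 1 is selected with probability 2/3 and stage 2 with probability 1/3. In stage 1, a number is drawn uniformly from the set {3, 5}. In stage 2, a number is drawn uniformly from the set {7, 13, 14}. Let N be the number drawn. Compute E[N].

58/9

E[N | stage 1] = (3+5)/2 = 4.
E[N | stage 2] = (7+13+14)/3 = 34/3.
By the law of total expectation,
E[N] = (2/3)·(4) + (1/3)·(34/3) = 58/9.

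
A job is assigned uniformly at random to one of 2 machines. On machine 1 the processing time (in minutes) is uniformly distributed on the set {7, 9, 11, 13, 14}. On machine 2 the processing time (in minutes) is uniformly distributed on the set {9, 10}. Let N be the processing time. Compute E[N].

E[N | machine 1] = (7+9+11+13+14)/5 = 54/5.
E[N | machine 2] = (9+10)/2 = 19/2.
By the law of total expectation,
E[N] = (1/2)·(54/5) + (1/2)·(19/2) = 203/20.

203/20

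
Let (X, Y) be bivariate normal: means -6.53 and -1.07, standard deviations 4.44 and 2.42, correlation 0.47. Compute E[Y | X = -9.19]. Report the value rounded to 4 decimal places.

For a bivariate normal, E[Y | X=x] = μ_Y + ρ·(σ_Y/σ_X)·(x − μ_X).
E[Y | X=-9.19] = -1.07 + (0.47)·(2.42/4.44)·(-9.19 − (-6.53)) = -1.07 + (0.25617)·(-2.66) = -1.7514.

-1.7514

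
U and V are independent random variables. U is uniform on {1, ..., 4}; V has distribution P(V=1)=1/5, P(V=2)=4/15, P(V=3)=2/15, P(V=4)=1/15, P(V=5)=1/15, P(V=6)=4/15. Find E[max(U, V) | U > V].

P(U > V) = 19/60.
Summing max(U,V)·P(x,y) over outcomes with U > V gives 21/20.
E[max(U, V) | U > V] = (21/20) / (19/60) = 63/19.

63/19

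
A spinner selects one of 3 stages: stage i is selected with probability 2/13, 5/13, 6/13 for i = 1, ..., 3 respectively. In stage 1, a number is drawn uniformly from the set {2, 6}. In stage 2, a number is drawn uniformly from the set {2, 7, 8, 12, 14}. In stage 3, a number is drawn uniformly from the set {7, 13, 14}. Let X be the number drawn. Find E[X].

E[X | stage 1] = (2+6)/2 = 4.
E[X | stage 2] = (2+7+8+12+14)/5 = 43/5.
E[X | stage 3] = (7+13+14)/3 = 34/3.
By the law of total expectation,
E[X] = (2/13)·(4) + (5/13)·(43/5) + (6/13)·(34/3) = 119/13.

119/13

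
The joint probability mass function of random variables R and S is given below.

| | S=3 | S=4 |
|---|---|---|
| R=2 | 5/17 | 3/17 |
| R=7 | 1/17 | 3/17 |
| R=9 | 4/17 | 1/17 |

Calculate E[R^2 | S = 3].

P(S = 3) = 10/17.
Σ R^2·P over the event = 4·(5/17) + 49·(1/17) + 81·(4/17) = 393/17.
E[R^2 | S = 3] = (393/17) / (10/17) = 393/10.

393/10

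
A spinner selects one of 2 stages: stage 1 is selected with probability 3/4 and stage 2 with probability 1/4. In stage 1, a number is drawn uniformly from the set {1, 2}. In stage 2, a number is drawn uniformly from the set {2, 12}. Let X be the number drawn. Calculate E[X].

23/8

E[X | stage 1] = (1+2)/2 = 3/2.
E[X | stage 2] = (2+12)/2 = 7.
E[X] = (3/4)·(3/2) + (1/4)·(7) = 23/8.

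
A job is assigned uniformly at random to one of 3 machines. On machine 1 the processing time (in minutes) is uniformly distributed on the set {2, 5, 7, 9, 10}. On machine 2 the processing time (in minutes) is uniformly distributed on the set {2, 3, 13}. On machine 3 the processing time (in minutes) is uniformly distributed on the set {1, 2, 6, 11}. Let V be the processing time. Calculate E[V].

88/15

E[V | machine 1] = (2+5+7+9+10)/5 = 33/5.
E[V | machine 2] = (2+3+13)/3 = 6.
E[V | machine 3] = (1+2+6+11)/4 = 5.
E[V] = (1/3)·(33/5) + (1/3)·(6) + (1/3)·(5) = 88/15.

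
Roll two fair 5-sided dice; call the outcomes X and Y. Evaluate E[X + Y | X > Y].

Outcomes with X > Y: (2,1), (3,1), (3,2), (4,1), (4,2), (4,3), (5,1), (5,2), (5,3), (5,4), each with probability 1/25.
E[X + Y | X > Y] = (3 + 4 + 5 + 5 + 6 + 7 + 6 + 7 + 8 + 9) / 10 = 6.

6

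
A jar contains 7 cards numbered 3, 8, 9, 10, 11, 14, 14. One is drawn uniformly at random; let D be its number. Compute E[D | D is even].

23/2

P(D is even) = 4/7.
Σ over the event: 8·1/7 + 10·1/7 + 14·2/7 = 46/7.
E[D | D is even] = (46/7) / (4/7) = 23/2.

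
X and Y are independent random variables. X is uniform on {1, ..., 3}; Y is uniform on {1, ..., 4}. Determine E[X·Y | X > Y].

11/3

Outcomes with X > Y: (2,1), (3,1), (3,2), each with probability 1/12.
E[X·Y | X > Y] = (2 + 3 + 6) / 3 = 11/3.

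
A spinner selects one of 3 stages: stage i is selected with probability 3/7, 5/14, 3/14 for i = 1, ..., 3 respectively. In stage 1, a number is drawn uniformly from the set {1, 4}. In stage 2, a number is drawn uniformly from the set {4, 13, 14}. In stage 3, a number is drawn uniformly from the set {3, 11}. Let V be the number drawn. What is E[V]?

E[V | stage 1] = (1+4)/2 = 5/2.
E[V | stage 2] = (4+13+14)/3 = 31/3.
E[V | stage 3] = (3+11)/2 = 7.
E[V] = (3/7)·(5/2) + (5/14)·(31/3) + (3/14)·(7) = 263/42.

263/42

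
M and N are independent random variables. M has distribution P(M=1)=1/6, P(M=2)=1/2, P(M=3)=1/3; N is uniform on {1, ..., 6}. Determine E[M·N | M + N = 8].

P(M + N = 8) = 5/36.
Summing MN·P(x,y) over outcomes with M + N = 8 gives 11/6.
E[M·N | M + N = 8] = (11/6) / (5/36) = 66/5.

66/5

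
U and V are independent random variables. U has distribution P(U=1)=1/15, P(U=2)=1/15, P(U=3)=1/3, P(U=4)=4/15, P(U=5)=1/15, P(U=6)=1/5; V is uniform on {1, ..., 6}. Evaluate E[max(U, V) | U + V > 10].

P(U + V > 10) = 7/90.
Summing max(U,V)·P(x,y) over outcomes with U + V > 10 gives 7/15.
E[max(U, V) | U + V > 10] = (7/15) / (7/90) = 6.

6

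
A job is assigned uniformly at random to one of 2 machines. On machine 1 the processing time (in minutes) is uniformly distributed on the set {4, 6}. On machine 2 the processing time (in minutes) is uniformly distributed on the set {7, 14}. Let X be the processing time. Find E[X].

31/4

E[X | machine 1] = (4+6)/2 = 5.
E[X | machine 2] = (7+14)/2 = 21/2.
By the law of total expectation,
E[X] = (1/2)·(5) + (1/2)·(21/2) = 31/4.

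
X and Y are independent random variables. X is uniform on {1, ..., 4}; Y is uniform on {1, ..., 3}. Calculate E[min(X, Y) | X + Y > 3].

Outcomes with X + Y > 3: (1,3), (2,2), (2,3), (3,1), (3,2), (3,3), (4,1), (4,2), (4,3), each with probability 1/12.
E[min(X, Y) | X + Y > 3] = (1 + 2 + 2 + 1 + 2 + 3 + 1 + 2 + 3) / 9 = 17/9.

17/9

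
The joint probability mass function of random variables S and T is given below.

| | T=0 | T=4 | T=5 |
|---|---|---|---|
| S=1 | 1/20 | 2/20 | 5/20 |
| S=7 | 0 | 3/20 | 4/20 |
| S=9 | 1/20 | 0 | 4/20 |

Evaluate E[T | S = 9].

4

P(S = 9) = 1/4.
Σ T·P over the event = 0·(1/20) + 5·(4/20) = 1.
E[T | S = 9] = (1) / (1/4) = 4.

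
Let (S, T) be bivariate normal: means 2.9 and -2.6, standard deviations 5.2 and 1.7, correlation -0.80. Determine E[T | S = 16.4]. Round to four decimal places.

For a bivariate normal, E[T | S=x] = μ_T + ρ·(σ_T/σ_S)·(x − μ_S).
E[T | S=16.4] = -2.6 + (-0.80)·(1.7/5.2)·(16.4 − (2.9)) = -2.6 + (-0.26154)·(13.5) = -6.1308.

-6.1308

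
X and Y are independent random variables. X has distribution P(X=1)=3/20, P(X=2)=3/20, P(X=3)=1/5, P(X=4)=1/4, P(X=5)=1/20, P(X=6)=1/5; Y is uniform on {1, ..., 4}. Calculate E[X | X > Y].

P(X > Y) = 23/40.
Summing X·P(x,y) over outcomes with X > Y gives 103/40.
E[X | X > Y] = (103/40) / (23/40) = 103/23.

103/23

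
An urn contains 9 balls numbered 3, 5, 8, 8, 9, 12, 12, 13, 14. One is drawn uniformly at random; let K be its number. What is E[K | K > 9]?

P(K > 9) = 4/9.
Σ over the event: 12·2/9 + 13·1/9 + 14·1/9 = 17/3.
E[K | K > 9] = (17/3) / (4/9) = 51/4.

51/4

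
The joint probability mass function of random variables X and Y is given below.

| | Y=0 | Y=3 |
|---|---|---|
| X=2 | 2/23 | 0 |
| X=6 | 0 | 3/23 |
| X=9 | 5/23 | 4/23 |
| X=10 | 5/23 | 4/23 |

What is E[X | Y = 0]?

33/4

P(Y = 0) = 12/23.
Σ X·P over the event = 2·(2/23) + 9·(5/23) + 10·(5/23) = 99/23.
E[X | Y = 0] = (99/23) / (12/23) = 33/4.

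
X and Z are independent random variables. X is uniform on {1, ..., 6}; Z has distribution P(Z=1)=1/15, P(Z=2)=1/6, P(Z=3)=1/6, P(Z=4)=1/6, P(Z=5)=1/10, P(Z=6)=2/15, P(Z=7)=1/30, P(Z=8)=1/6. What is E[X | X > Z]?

139/29

P(X > Z) = 29/90.
Summing X·P(x,y) over outcomes with X > Z gives 139/90.
E[X | X > Z] = (139/90) / (29/90) = 139/29.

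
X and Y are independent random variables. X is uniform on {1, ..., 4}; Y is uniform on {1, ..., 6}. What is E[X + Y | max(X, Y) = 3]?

24/5

P(max(X, Y) = 3) = 5/24.
Summing (X+Y)·P(x,y) over outcomes with max(X, Y) = 3 gives 1.
E[X + Y | max(X, Y) = 3] = (1) / (5/24) = 24/5.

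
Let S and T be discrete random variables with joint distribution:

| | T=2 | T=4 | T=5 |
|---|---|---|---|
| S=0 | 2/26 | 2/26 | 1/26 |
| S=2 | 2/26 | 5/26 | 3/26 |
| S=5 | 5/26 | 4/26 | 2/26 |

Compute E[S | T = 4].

P(T = 4) = 11/26.
Summing S·P(S=x,T=y) over the conditioning event gives 15/13.
E[S | T = 4] = (15/13) / (11/26) = 30/11.

30/11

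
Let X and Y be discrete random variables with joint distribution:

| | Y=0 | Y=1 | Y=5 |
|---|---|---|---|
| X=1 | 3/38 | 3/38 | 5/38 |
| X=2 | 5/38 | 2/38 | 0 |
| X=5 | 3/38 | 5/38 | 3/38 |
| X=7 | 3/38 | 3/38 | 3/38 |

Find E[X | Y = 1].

P(Y = 1) = 13/38.
Σ X·P over the event = 1·(3/38) + 2·(2/38) + 5·(5/38) + 7·(3/38) = 53/38.
E[X | Y = 1] = (53/38) / (13/38) = 53/13.

53/13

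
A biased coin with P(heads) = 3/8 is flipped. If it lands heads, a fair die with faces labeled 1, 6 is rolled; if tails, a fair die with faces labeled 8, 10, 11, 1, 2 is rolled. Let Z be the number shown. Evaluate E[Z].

85/16

E[Z | heads] = (1+6)/2 = 7/2.
E[Z | tails] = (8+10+11+1+2)/5 = 32/5.
E[Z] = (3/8)·(7/2) + (5/8)·(32/5) = 85/16.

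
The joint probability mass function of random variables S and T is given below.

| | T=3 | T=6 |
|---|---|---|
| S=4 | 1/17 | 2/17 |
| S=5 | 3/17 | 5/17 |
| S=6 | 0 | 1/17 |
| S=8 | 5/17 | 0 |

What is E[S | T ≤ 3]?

P(T ≤ 3) = 9/17.
Σ S·P over the event = 4·(1/17) + 5·(3/17) + 8·(5/17) = 59/17.
E[S | T ≤ 3] = (59/17) / (9/17) = 59/9.

59/9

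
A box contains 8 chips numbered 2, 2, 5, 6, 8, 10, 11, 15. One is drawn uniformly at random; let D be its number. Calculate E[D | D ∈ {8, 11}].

19/2

P(D ∈ {8, 11}) = 1/4.
Σ over the event: 8·1/8 + 11·1/8 = 19/8.
E[D | D ∈ {8, 11}] = (19/8) / (1/4) = 19/2.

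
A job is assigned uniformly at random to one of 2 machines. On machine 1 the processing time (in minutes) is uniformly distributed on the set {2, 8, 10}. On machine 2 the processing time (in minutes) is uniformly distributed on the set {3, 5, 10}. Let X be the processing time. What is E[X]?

19/3

E[X | machine 1] = (2+8+10)/3 = 20/3.
E[X | machine 2] = (3+5+10)/3 = 6.
By the law of total expectation,
E[X] = (1/2)·(20/3) + (1/2)·(6) = 19/3.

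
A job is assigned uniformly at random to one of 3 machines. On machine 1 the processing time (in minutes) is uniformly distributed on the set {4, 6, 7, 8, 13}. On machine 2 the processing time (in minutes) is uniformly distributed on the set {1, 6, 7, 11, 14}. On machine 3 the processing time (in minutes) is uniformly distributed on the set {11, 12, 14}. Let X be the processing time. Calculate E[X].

416/45

E[X | machine 1] = (4+6+7+8+13)/5 = 38/5.
E[X | machine 2] = (1+6+7+11+14)/5 = 39/5.
E[X | machine 3] = (11+12+14)/3 = 37/3.
By the law of total expectation,
E[X] = (1/3)·(38/5) + (1/3)·(39/5) + (1/3)·(37/3) = 416/45.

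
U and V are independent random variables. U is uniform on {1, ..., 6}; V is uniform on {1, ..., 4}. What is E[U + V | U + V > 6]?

Outcomes with U + V > 6: (3,4), (4,3), (4,4), (5,2), (5,3), (5,4), (6,1), (6,2), (6,3), (6,4), each with probability 1/24.
E[U + V | U + V > 6] = (7 + 7 + 8 + 7 + 8 + 9 + 7 + 8 + 9 + 10) / 10 = 8.

8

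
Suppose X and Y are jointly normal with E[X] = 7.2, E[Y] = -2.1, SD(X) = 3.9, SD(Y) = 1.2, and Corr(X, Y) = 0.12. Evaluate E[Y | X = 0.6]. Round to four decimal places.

-2.3437

E[Y | X=x] = μ_Y + ρ(σ_Y/σ_X)(x − μ_X) for jointly normal variables.
E[Y | X=0.6] = -2.1 + (0.12)·(1.2/3.9)·(0.6 − (7.2)) = -2.1 + (0.036923)·(-6.6) = -2.3437.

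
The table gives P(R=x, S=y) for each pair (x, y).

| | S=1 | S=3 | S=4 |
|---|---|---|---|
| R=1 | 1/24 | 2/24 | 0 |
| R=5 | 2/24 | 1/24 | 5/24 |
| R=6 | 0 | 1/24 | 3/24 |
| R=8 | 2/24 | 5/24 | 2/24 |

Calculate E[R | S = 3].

53/9

P(S = 3) = 3/8.
Σ R·P over the event = 1·(2/24) + 5·(1/24) + 6·(1/24) + 8·(5/24) = 53/24.
E[R | S = 3] = (53/24) / (3/8) = 53/9.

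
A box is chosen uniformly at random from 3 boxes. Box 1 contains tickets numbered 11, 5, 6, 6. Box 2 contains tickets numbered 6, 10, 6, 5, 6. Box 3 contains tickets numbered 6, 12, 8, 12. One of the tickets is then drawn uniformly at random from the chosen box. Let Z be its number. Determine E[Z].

E[Z | box 1] = (11+5+6+6)/4 = 7.
E[Z | box 2] = (6+10+6+5+6)/5 = 33/5.
E[Z | box 3] = (6+12+8+12)/4 = 19/2.
E[Z] = (1/3)·(7) + (1/3)·(33/5) + (1/3)·(19/2) = 77/10.

77/10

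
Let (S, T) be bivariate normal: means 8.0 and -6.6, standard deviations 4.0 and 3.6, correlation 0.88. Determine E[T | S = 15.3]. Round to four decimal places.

For a bivariate normal, E[T | S=x] = μ_T + ρ·(σ_T/σ_S)·(x − μ_S).
E[T | S=15.3] = -6.6 + (0.88)·(3.6/4.0)·(15.3 − (8.0)) = -6.6 + (0.792)·(7.3) = -0.8184.

-0.8184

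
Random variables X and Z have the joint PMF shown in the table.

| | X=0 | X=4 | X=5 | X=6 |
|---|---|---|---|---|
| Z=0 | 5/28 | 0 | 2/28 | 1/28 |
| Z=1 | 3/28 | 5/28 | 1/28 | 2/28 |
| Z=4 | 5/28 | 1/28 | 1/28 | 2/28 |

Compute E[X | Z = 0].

2

P(Z = 0) = 2/7.
Σ X·P over the event = 0·(5/28) + 5·(2/28) + 6·(1/28) = 4/7.
E[X | Z = 0] = (4/7) / (2/7) = 2.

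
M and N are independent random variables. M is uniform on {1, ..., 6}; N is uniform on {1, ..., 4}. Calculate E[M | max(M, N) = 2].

5/3

P(max(M, N) = 2) = 1/8.
Summing M·P(x,y) over outcomes with max(M, N) = 2 gives 5/24.
E[M | max(M, N) = 2] = (5/24) / (1/8) = 5/3.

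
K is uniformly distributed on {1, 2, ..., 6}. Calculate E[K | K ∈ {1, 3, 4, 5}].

P(K ∈ {1, 3, 4, 5}) = 2/3.
Σ over the event: 1·1/6 + 3·1/6 + 4·1/6 + 5·1/6 = 13/6.
E[K | K ∈ {1, 3, 4, 5}] = (13/6) / (2/3) = 13/4.

13/4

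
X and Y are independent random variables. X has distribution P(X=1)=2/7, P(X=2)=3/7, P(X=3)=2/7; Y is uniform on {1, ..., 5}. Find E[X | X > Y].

18/7

P(X > Y) = 1/5.
Summing X·P(x,y) over outcomes with X > Y gives 18/35.
E[X | X > Y] = (18/35) / (1/5) = 18/7.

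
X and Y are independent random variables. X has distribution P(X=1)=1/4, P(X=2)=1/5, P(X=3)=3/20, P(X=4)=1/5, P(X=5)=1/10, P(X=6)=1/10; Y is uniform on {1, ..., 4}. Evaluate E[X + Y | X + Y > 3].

403/66

P(X + Y > 3) = 33/40.
Summing (X+Y)·P(x,y) over outcomes with X + Y > 3 gives 403/80.
E[X + Y | X + Y > 3] = (403/80) / (33/40) = 403/66.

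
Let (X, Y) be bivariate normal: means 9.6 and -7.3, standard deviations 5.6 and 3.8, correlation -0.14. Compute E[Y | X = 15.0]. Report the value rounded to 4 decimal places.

-7.8130

The regression of Y on X has slope ρ·σ_Y/σ_X and passes through (μ_X, μ_Y).
E[Y | X=15.0] = -7.3 + (-0.14)·(3.8/5.6)·(15.0 − (9.6)) = -7.3 + (-0.095)·(5.4) = -7.8130.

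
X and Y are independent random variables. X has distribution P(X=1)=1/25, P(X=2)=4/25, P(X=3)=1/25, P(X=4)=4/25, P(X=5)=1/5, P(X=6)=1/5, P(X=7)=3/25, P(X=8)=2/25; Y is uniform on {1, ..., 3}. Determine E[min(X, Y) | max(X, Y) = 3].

P(max(X, Y) = 3) = 8/75.
Summing min(X,Y)·P(x,y) over outcomes with max(X, Y) = 3 gives 1/5.
E[min(X, Y) | max(X, Y) = 3] = (1/5) / (8/75) = 15/8.

15/8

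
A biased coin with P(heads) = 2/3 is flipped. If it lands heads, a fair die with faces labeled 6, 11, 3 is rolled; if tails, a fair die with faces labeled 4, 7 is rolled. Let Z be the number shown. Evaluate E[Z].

113/18

E[Z | heads] = (6+11+3)/3 = 20/3.
E[Z | tails] = (4+7)/2 = 11/2.
E[Z] = (2/3)·(20/3) + (1/3)·(11/2) = 113/18.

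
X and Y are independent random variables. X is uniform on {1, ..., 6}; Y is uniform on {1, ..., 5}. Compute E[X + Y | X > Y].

P(X > Y) = 1/2.
Summing (X+Y)·P(x,y) over outcomes with X > Y gives 7/2.
E[X + Y | X > Y] = (7/2) / (1/2) = 7.

7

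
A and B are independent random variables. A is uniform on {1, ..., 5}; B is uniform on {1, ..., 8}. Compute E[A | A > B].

4

P(A > B) = 1/4.
Summing A·P(x,y) over outcomes with A > B gives 1.
E[A | A > B] = (1) / (1/4) = 4.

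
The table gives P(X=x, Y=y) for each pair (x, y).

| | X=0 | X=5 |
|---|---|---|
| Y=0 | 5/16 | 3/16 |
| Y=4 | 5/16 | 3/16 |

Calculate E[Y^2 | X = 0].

8

P(X = 0) = 5/8.
Σ Y^2·P over the event = 0·(5/16) + 16·(5/16) = 5.
E[Y^2 | X = 0] = (5) / (5/8) = 8.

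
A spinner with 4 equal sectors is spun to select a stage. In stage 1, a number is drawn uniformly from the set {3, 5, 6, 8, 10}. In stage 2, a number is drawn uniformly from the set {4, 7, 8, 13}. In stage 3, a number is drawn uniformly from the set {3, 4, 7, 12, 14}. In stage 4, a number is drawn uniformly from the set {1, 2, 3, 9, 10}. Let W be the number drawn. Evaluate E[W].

E[W | stage 1] = (3+5+6+8+10)/5 = 32/5.
E[W | stage 2] = (4+7+8+13)/4 = 8.
E[W | stage 3] = (3+4+7+12+14)/5 = 8.
E[W | stage 4] = (1+2+3+9+10)/5 = 5.
E[W] = (1/4)·(32/5) + (1/4)·(8) + (1/4)·(8) + (1/4)·(5) = 137/20.

137/20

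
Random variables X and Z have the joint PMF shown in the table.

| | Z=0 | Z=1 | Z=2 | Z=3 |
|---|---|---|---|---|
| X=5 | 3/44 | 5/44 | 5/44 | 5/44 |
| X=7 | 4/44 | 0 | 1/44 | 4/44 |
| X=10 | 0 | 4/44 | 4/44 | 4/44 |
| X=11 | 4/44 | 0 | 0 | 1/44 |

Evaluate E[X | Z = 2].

P(Z = 2) = 5/22.
Σ X·P over the event = 5·(5/44) + 7·(1/44) + 10·(4/44) = 18/11.
E[X | Z = 2] = (18/11) / (5/22) = 36/5.

36/5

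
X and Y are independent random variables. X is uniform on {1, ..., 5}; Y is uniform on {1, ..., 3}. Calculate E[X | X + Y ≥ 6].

Outcomes with X + Y ≥ 6: (3,3), (4,2), (4,3), (5,1), (5,2), (5,3), each with probability 1/15.
E[X | X + Y ≥ 6] = (3 + 4 + 4 + 5 + 5 + 5) / 6 = 13/3.

13/3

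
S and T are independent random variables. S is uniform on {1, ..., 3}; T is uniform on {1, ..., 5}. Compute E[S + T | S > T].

4

Outcomes with S > T: (2,1), (3,1), (3,2), each with probability 1/15.
E[S + T | S > T] = (3 + 4 + 5) / 3 = 4.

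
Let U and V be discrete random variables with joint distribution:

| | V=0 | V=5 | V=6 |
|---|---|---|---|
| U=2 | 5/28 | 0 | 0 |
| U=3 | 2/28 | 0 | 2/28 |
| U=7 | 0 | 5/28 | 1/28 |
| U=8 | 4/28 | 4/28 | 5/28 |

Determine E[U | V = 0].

P(V = 0) = 11/28.
Σ U·P over the event = 2·(5/28) + 3·(2/28) + 8·(4/28) = 12/7.
E[U | V = 0] = (12/7) / (11/28) = 48/11.

48/11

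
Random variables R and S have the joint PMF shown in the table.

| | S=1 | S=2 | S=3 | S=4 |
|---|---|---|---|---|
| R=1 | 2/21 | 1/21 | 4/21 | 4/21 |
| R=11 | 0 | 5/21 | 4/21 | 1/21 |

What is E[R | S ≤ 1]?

P(S ≤ 1) = 2/21.
Σ R·P over the event = 1·(2/21) = 2/21.
E[R | S ≤ 1] = (2/21) / (2/21) = 1.

1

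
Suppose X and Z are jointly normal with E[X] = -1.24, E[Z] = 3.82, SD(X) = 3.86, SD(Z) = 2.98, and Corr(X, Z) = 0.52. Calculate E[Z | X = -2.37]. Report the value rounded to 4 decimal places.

3.3664

The regression of Z on X has slope ρ·σ_Z/σ_X and passes through (μ_X, μ_Z).
E[Z | X=-2.37] = 3.82 + (0.52)·(2.98/3.86)·(-2.37 − (-1.24)) = 3.82 + (0.40145)·(-1.13) = 3.3664.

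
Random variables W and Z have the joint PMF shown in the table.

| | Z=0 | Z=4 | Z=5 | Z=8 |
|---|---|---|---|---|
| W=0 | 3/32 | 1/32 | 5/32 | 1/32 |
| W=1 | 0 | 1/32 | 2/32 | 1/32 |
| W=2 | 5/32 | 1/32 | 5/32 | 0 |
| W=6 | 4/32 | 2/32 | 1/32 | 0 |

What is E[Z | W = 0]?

P(W = 0) = 5/16.
Σ Z·P over the event = 0·(3/32) + 4·(1/32) + 5·(5/32) + 8·(1/32) = 37/32.
E[Z | W = 0] = (37/32) / (5/16) = 37/10.

37/10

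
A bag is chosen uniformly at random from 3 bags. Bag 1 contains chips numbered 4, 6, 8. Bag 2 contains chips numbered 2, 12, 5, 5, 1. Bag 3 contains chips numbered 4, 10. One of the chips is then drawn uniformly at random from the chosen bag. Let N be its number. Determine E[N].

6

E[N | bag 1] = (4+6+8)/3 = 6.
E[N | bag 2] = (2+12+5+5+1)/5 = 5.
E[N | bag 3] = (4+10)/2 = 7.
E[N] = (1/3)·(6) + (1/3)·(5) + (1/3)·(7) = 6.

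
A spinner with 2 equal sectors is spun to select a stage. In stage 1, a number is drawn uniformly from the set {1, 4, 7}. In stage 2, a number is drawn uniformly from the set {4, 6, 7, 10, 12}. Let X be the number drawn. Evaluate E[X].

59/10

E[X | stage 1] = (1+4+7)/3 = 4.
E[X | stage 2] = (4+6+7+10+12)/5 = 39/5.
E[X] = (1/2)·(4) + (1/2)·(39/5) = 59/10.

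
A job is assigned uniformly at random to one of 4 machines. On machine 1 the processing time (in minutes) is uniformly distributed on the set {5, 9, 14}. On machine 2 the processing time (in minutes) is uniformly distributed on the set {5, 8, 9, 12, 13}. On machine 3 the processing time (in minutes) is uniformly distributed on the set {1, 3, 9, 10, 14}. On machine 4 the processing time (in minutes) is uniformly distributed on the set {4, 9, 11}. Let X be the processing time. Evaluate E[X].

E[X | machine 1] = (5+9+14)/3 = 28/3.
E[X | machine 2] = (5+8+9+12+13)/5 = 47/5.
E[X | machine 3] = (1+3+9+10+14)/5 = 37/5.
E[X | machine 4] = (4+9+11)/3 = 8.
E[X] = (1/4)·(28/3) + (1/4)·(47/5) + (1/4)·(37/5) + (1/4)·(8) = 128/15.

128/15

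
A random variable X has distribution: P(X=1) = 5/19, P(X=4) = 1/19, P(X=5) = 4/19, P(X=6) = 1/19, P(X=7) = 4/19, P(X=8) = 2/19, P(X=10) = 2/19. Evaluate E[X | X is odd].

P(X is odd) = 13/19.
Σ over the event: 1·5/19 + 5·4/19 + 7·4/19 = 53/19.
E[X | X is odd] = (53/19) / (13/19) = 53/13.

53/13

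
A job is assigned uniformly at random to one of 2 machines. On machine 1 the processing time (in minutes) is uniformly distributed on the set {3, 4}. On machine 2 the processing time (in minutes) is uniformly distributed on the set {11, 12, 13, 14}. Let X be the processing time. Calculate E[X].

8

E[X | machine 1] = (3+4)/2 = 7/2.
E[X | machine 2] = (11+12+13+14)/4 = 25/2.
By the law of total expectation,
E[X] = (1/2)·(7/2) + (1/2)·(25/2) = 8.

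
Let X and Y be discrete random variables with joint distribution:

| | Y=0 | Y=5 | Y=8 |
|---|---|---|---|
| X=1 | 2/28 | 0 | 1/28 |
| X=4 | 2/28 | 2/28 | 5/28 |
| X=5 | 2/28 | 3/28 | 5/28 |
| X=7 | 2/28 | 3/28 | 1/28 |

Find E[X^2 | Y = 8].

85/4

P(Y = 8) = 3/7.
Σ X^2·P over the event = 1·(1/28) + 16·(5/28) + 25·(5/28) + 49·(1/28) = 255/28.
E[X^2 | Y = 8] = (255/28) / (3/7) = 85/4.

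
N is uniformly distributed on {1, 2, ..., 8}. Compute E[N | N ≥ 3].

11/2

Given N ≥ 3, N is equally likely to be any of {3, 4, 5, 6, 7, 8}.
E[N | N ≥ 3] = (3 + 4 + 5 + 6 + 7 + 8) / 6 = 11/2.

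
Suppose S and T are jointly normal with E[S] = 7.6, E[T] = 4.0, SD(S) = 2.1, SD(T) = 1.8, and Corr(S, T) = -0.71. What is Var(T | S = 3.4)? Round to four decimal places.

1.6067

The conditional variance in a bivariate normal is σ_T²(1 − ρ²), independent of x.
Var(T | S=3.4) = (1.8)²·(1 − (-0.71)²) = 3.24·0.4959 = 1.6067.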